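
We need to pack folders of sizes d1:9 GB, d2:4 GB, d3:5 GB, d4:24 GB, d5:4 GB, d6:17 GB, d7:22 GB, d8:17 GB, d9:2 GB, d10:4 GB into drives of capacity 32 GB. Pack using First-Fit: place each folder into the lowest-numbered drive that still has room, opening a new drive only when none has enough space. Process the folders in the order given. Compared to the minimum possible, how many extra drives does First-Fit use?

1

First-Fit: [9,4,5,4,2,4] [24] [17] [22] [17] → 5 drives.
Total size 108 GB; any packing needs at least ⌈108/32⌉ = 4 drives.
An optimal packing achieves that bound: [24,5,2] [22,9] [17,4,4,4] [17] → 4 drives.
Excess: 5 − 4 = 1.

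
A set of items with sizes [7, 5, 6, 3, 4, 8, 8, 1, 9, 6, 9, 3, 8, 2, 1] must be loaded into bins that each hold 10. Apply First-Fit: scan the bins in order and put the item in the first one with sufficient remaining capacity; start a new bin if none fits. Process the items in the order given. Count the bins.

Put 7 in bin 1; 3 remain.
Put 5 in bin 2; 5 remain.
Put 6 in bin 3; 4 remain.
Put 3 in bin 1; 0 remain.
Put 4 in bin 2; 1 remain.
Put 8 in bin 4; 2 remain.
Put 8 in bin 5; 2 remain.
Put 1 in bin 2; 0 remain.
Put 9 in bin 6; 1 remain.
Put 6 in bin 7; 4 remain.
Put 9 in bin 8; 1 remain.
Put 3 in bin 3; 1 remain.
Put 8 in bin 9; 2 remain.
Put 2 in bin 4; 0 remain.
Put 1 in bin 3; 0 remain.
Final bins: [7,3] [5,4,1] [6,3,1] [8,2] [8] [9] [6] [9] [8].

9 bins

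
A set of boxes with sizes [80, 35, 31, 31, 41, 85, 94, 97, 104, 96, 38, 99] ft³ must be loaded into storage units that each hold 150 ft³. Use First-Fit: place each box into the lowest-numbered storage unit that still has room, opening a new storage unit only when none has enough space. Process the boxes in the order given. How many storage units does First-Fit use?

80 ft³ → storage unit 1 (remaining 70 ft³)
35 ft³ → storage unit 1 (remaining 35 ft³)
31 ft³ → storage unit 1 (remaining 4 ft³)
31 ft³ → storage unit 2 (remaining 119 ft³)
41 ft³ → storage unit 2 (remaining 78 ft³)
85 ft³ → storage unit 3 (remaining 65 ft³)
94 ft³ → storage unit 4 (remaining 56 ft³)
97 ft³ → storage unit 5 (remaining 53 ft³)
104 ft³ → storage unit 6 (remaining 46 ft³)
96 ft³ → storage unit 7 (remaining 54 ft³)
38 ft³ → storage unit 2 (remaining 40 ft³)
99 ft³ → storage unit 8 (remaining 51 ft³)

8 storage units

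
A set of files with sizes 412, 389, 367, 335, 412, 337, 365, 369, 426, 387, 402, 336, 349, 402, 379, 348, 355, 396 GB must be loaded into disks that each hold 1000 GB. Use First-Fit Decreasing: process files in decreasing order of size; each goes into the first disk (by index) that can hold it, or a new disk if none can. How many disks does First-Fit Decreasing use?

9 disks

Sorted descending: 426, 412, 412, 402, 402, 396, 389, 387, 379, 369, 367, 365, 355, 349, 348, 337, 336, 335.
Put 426 GB in disk 1; 574 GB remain.
Put 412 GB in disk 1; 162 GB remain.
Put 412 GB in disk 2; 588 GB remain.
Put 402 GB in disk 2; 186 GB remain.
Put 402 GB in disk 3; 598 GB remain.
Put 396 GB in disk 3; 202 GB remain.
Put 389 GB in disk 4; 611 GB remain.
Put 387 GB in disk 4; 224 GB remain.
Put 379 GB in disk 5; 621 GB remain.
Put 369 GB in disk 5; 252 GB remain.
Put 367 GB in disk 6; 633 GB remain.
Put 365 GB in disk 6; 268 GB remain.
Put 355 GB in disk 7; 645 GB remain.
Put 349 GB in disk 7; 296 GB remain.
Put 348 GB in disk 8; 652 GB remain.
Put 337 GB in disk 8; 315 GB remain.
Put 336 GB in disk 9; 664 GB remain.
Put 335 GB in disk 9; 329 GB remain.
Final disks: [426,412] [412,402] [402,396] [389,387] [379,369] [367,365] [355,349] [348,337] [336,335].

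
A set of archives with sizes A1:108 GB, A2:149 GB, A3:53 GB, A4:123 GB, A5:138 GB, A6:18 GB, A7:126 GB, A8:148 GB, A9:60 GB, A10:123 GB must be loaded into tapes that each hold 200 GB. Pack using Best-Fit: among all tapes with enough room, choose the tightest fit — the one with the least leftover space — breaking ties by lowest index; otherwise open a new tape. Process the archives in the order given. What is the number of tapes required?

7 tapes

A1 (108 GB) → tape 1 (remaining 92 GB)
A2 (149 GB) → tape 2 (remaining 51 GB)
A3 (53 GB) → tape 1 (remaining 39 GB)
A4 (123 GB) → tape 3 (remaining 77 GB)
A5 (138 GB) → tape 4 (remaining 62 GB)
A6 (18 GB) → tape 1 (remaining 21 GB)
A7 (126 GB) → tape 5 (remaining 74 GB)
A8 (148 GB) → tape 6 (remaining 52 GB)
A9 (60 GB) → tape 4 (remaining 2 GB)
A10 (123 GB) → tape 7 (remaining 77 GB)
Final tapes: [108,53,18] [149] [123] [138,60] [126] [148] [123].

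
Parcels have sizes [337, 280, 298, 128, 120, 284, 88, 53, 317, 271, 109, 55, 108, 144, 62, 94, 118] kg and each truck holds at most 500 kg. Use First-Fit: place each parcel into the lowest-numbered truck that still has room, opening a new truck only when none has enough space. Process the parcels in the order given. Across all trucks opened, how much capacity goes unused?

337 kg → truck 1 (remaining 163 kg)
280 kg → truck 2 (remaining 220 kg)
298 kg → truck 3 (remaining 202 kg)
128 kg → truck 1 (remaining 35 kg)
120 kg → truck 2 (remaining 100 kg)
284 kg → truck 4 (remaining 216 kg)
88 kg → truck 2 (remaining 12 kg)
53 kg → truck 3 (remaining 149 kg)
317 kg → truck 5 (remaining 183 kg)
271 kg → truck 6 (remaining 229 kg)
109 kg → truck 3 (remaining 40 kg)
55 kg → truck 4 (remaining 161 kg)
108 kg → truck 4 (remaining 53 kg)
144 kg → truck 5 (remaining 39 kg)
62 kg → truck 6 (remaining 167 kg)
94 kg → truck 6 (remaining 73 kg)
118 kg → truck 7 (remaining 382 kg)
7 trucks × 500 kg = 3500 kg; used 2866 kg; unused 634 kg.

634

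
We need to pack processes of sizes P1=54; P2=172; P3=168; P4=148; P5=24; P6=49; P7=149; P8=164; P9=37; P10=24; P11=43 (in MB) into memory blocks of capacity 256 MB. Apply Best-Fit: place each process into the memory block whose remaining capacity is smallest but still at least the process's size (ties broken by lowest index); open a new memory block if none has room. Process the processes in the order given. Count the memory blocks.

5

memory block 1: place P1 (54 MB), 202 MB left
memory block 1: place P2 (172 MB), 30 MB left
memory block 2: place P3 (168 MB), 88 MB left
memory block 3: place P4 (148 MB), 108 MB left
memory block 1: place P5 (24 MB), 6 MB left
memory block 2: place P6 (49 MB), 39 MB left
memory block 4: place P7 (149 MB), 107 MB left
memory block 5: place P8 (164 MB), 92 MB left
memory block 2: place P9 (37 MB), 2 MB left
memory block 5: place P10 (24 MB), 68 MB left
memory block 5: place P11 (43 MB), 25 MB left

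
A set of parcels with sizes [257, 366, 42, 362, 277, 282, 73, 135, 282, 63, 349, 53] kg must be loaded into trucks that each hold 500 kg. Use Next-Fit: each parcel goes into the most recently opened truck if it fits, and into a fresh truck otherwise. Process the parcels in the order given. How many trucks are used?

Put 257 kg in truck 1; 243 kg remain.
Put 366 kg in truck 2; 134 kg remain.
Put 42 kg in truck 2; 92 kg remain.
Put 362 kg in truck 3; 138 kg remain.
Put 277 kg in truck 4; 223 kg remain.
Put 282 kg in truck 5; 218 kg remain.
Put 73 kg in truck 5; 145 kg remain.
Put 135 kg in truck 5; 10 kg remain.
Put 282 kg in truck 6; 218 kg remain.
Put 63 kg in truck 6; 155 kg remain.
Put 349 kg in truck 7; 151 kg remain.
Put 53 kg in truck 7; 98 kg remain.

7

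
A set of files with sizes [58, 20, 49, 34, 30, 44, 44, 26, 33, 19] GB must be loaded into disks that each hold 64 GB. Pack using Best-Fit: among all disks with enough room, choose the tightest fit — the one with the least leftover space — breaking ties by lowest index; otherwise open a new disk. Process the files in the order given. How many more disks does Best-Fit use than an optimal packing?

1

Best-Fit: [58] [20,34] [49] [30,26] [44,19] [44] [33] → 7 disks.
Total size 357 GB; any packing needs at least ⌈357/64⌉ = 6 disks.
An optimal packing achieves that bound: [58] [49] [44,20] [44,19] [34,30] [33,26] → 6 disks.
Excess: 7 − 6 = 1.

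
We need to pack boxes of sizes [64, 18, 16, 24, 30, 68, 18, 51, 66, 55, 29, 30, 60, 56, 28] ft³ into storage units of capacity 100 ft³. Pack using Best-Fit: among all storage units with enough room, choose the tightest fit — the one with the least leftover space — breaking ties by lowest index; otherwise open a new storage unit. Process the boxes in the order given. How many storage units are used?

8 storage units

64 ft³ → storage unit 1 (remaining 36 ft³)
18 ft³ → storage unit 1 (remaining 18 ft³)
16 ft³ → storage unit 1 (remaining 2 ft³)
24 ft³ → storage unit 2 (remaining 76 ft³)
30 ft³ → storage unit 2 (remaining 46 ft³)
68 ft³ → storage unit 3 (remaining 32 ft³)
18 ft³ → storage unit 3 (remaining 14 ft³)
51 ft³ → storage unit 4 (remaining 49 ft³)
66 ft³ → storage unit 5 (remaining 34 ft³)
55 ft³ → storage unit 6 (remaining 45 ft³)
29 ft³ → storage unit 5 (remaining 5 ft³)
30 ft³ → storage unit 6 (remaining 15 ft³)
60 ft³ → storage unit 7 (remaining 40 ft³)
56 ft³ → storage unit 8 (remaining 44 ft³)
28 ft³ → storage unit 7 (remaining 12 ft³)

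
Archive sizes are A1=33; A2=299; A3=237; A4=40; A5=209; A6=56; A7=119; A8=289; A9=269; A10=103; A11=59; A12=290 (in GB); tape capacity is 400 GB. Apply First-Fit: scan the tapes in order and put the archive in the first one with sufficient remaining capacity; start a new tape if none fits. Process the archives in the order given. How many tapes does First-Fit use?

tape 1: place A1 (33 GB), 367 GB left
tape 1: place A2 (299 GB), 68 GB left
tape 2: place A3 (237 GB), 163 GB left
tape 1: place A4 (40 GB), 28 GB left
tape 3: place A5 (209 GB), 191 GB left
tape 2: place A6 (56 GB), 107 GB left
tape 3: place A7 (119 GB), 72 GB left
tape 4: place A8 (289 GB), 111 GB left
tape 5: place A9 (269 GB), 131 GB left
tape 2: place A10 (103 GB), 4 GB left
tape 3: place A11 (59 GB), 13 GB left
tape 6: place A12 (290 GB), 110 GB left

6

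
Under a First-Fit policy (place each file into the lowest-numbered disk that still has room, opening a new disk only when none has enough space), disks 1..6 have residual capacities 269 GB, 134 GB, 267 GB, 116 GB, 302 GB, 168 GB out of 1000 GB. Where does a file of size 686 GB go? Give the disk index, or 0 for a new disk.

0

No disk has ≥ 686 GB free, so a new disk is opened.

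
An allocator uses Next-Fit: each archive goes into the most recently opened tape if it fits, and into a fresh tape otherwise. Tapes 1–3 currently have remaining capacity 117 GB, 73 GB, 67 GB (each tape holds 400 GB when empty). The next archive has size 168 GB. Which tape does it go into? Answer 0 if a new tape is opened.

0

Next-Fit only looks at tape 3, which has 67 GB free.
168 GB does not fit, so a new tape is opened.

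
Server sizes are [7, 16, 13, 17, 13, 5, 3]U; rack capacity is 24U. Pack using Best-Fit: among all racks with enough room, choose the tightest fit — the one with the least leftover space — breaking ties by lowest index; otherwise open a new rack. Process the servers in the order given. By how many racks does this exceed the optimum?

Best-Fit: [7,16] [13,3] [17,5] [13] → 4 racks.
Total size 74U; any packing needs at least ⌈74/24⌉ = 4 racks.
So 4 is already optimal.

0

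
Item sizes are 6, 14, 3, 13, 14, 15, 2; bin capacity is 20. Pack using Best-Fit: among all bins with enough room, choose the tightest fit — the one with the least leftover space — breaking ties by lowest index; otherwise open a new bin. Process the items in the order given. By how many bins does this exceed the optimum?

0

Best-Fit: [6,14] [3,13,2] [14] [15] → 4 bins.
Total size 67; any packing needs at least ⌈67/20⌉ = 4 bins.
So 4 is already optimal.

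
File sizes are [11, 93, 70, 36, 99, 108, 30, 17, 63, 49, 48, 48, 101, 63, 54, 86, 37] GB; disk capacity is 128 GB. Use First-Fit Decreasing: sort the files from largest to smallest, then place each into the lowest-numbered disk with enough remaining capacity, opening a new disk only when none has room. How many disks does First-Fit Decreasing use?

Sorted descending: 108, 101, 99, 93, 86, 70, 63, 63, 54, 49, 48, 48, 37, 36, 30, 17, 11.
disk 1: place 108 GB, 20 GB left
disk 2: place 101 GB, 27 GB left
disk 3: place 99 GB, 29 GB left
disk 4: place 93 GB, 35 GB left
disk 5: place 86 GB, 42 GB left
disk 6: place 70 GB, 58 GB left
disk 7: place 63 GB, 65 GB left
disk 7: place 63 GB, 2 GB left
disk 6: place 54 GB, 4 GB left
disk 8: place 49 GB, 79 GB left
disk 8: place 48 GB, 31 GB left
disk 9: place 48 GB, 80 GB left
disk 5: place 37 GB, 5 GB left
disk 9: place 36 GB, 44 GB left
disk 4: place 30 GB, 5 GB left
disk 1: place 17 GB, 3 GB left
disk 2: place 11 GB, 16 GB left
Final disks: [108,17] [101,11] [99] [93,30] [86,37] [70,54] [63,63] [49,48] [48,36].

9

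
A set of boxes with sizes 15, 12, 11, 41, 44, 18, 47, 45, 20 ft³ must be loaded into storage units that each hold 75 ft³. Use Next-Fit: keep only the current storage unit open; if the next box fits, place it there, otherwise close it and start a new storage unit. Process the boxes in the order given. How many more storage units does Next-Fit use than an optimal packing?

1

Next-Fit: [15,12,11] [41] [44,18] [47] [45,20] → 5 storage units.
Total size 253 ft³; any packing needs at least ⌈253/75⌉ = 4 storage units.
An optimal packing achieves that bound: [47,20] [45,18,12] [44,15,11] [41] → 4 storage units.
Excess: 5 − 4 = 1.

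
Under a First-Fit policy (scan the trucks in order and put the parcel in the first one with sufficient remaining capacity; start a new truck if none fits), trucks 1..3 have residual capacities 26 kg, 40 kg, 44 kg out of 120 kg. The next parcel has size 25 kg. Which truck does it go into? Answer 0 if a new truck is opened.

1

Trucks with room: truck 1 (26 kg), truck 2 (40 kg), truck 3 (44 kg).
The first with room is truck 1.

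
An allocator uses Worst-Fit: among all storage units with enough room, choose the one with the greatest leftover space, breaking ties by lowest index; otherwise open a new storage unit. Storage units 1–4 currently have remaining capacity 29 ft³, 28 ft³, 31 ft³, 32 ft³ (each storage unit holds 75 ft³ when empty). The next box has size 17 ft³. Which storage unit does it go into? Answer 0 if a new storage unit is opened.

4

Storage units with room: storage unit 1 (29 ft³), storage unit 2 (28 ft³), storage unit 3 (31 ft³), storage unit 4 (32 ft³).
Most room is storage unit 4 with 32 ft³ free.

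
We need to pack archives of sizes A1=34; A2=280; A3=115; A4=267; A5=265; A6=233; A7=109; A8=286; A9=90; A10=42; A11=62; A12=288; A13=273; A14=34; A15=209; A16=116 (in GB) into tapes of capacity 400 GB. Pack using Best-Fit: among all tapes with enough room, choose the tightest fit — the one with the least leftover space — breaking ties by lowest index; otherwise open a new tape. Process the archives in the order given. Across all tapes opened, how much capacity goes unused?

497

A1 (34 GB) → tape 1 (remaining 366 GB)
A2 (280 GB) → tape 1 (remaining 86 GB)
A3 (115 GB) → tape 2 (remaining 285 GB)
A4 (267 GB) → tape 2 (remaining 18 GB)
A5 (265 GB) → tape 3 (remaining 135 GB)
A6 (233 GB) → tape 4 (remaining 167 GB)
A7 (109 GB) → tape 3 (remaining 26 GB)
A8 (286 GB) → tape 5 (remaining 114 GB)
A9 (90 GB) → tape 5 (remaining 24 GB)
A10 (42 GB) → tape 1 (remaining 44 GB)
A11 (62 GB) → tape 4 (remaining 105 GB)
A12 (288 GB) → tape 6 (remaining 112 GB)
A13 (273 GB) → tape 7 (remaining 127 GB)
A14 (34 GB) → tape 1 (remaining 10 GB)
A15 (209 GB) → tape 8 (remaining 191 GB)
A16 (116 GB) → tape 7 (remaining 11 GB)
8 tapes × 400 GB = 3200 GB; used 2703 GB; unused 497 GB.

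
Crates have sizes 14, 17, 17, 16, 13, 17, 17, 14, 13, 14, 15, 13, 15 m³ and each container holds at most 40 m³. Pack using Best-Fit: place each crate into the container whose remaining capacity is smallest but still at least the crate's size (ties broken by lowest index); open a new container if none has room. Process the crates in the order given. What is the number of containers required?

6 containers

container 1: place 14 m³, 26 m³ left
container 1: place 17 m³, 9 m³ left
container 2: place 17 m³, 23 m³ left
container 2: place 16 m³, 7 m³ left
container 3: place 13 m³, 27 m³ left
container 3: place 17 m³, 10 m³ left
container 4: place 17 m³, 23 m³ left
container 4: place 14 m³, 9 m³ left
container 5: place 13 m³, 27 m³ left
container 5: place 14 m³, 13 m³ left
container 6: place 15 m³, 25 m³ left
container 5: place 13 m³, 0 m³ left
container 6: place 15 m³, 10 m³ left
Final containers: [14,17] [17,16] [13,17] [17,14] [13,14,13] [15,15].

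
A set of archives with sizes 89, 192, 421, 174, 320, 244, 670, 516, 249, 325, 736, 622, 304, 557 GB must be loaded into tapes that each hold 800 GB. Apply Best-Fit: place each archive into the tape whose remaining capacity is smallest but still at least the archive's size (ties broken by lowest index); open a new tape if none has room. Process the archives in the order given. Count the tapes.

8

Put 89 GB in tape 1; 711 GB remain.
Put 192 GB in tape 1; 519 GB remain.
Put 421 GB in tape 1; 98 GB remain.
Put 174 GB in tape 2; 626 GB remain.
Put 320 GB in tape 2; 306 GB remain.
Put 244 GB in tape 2; 62 GB remain.
Put 670 GB in tape 3; 130 GB remain.
Put 516 GB in tape 4; 284 GB remain.
Put 249 GB in tape 4; 35 GB remain.
Put 325 GB in tape 5; 475 GB remain.
Put 736 GB in tape 6; 64 GB remain.
Put 622 GB in tape 7; 178 GB remain.
Put 304 GB in tape 5; 171 GB remain.
Put 557 GB in tape 8; 243 GB remain.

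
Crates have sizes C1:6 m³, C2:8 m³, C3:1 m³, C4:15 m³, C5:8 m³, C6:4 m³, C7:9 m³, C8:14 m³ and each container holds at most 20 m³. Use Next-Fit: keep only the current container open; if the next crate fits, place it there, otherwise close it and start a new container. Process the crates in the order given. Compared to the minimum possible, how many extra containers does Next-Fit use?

Next-Fit: [6,8,1] [15] [8,4] [9] [14] → 5 containers.
Total size 65 m³; any packing needs at least ⌈65/20⌉ = 4 containers.
An optimal packing achieves that bound: [15,4,1] [14,6] [9,8] [8] → 4 containers.
Excess: 5 − 4 = 1.

1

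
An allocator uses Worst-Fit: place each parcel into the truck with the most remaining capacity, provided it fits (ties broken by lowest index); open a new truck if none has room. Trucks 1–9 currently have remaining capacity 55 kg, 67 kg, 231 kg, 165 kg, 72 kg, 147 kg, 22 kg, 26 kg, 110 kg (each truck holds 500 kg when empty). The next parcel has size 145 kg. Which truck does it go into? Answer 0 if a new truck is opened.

3

Trucks with room: truck 3 (231 kg), truck 4 (165 kg), truck 6 (147 kg).
Most room is truck 3 with 231 kg free.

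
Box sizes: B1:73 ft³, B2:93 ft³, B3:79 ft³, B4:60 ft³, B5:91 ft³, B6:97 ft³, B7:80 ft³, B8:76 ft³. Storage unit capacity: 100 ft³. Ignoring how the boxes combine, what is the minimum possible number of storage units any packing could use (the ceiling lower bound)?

Total size = 73 + 93 + 79 + 60 + 91 + 97 + 80 + 76 = 649 ft³.
⌈649 / 100⌉ = 7.

7 storage units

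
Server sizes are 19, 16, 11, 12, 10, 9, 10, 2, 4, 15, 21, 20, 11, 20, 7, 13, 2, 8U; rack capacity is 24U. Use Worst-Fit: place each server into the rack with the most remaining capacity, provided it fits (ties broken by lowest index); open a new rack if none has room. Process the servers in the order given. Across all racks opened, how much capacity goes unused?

rack 1: place 19U, 5U left
rack 2: place 16U, 8U left
rack 3: place 11U, 13U left
rack 3: place 12U, 1U left
rack 4: place 10U, 14U left
rack 4: place 9U, 5U left
rack 5: place 10U, 14U left
rack 5: place 2U, 12U left
rack 5: place 4U, 8U left
rack 6: place 15U, 9U left
rack 7: place 21U, 3U left
rack 8: place 20U, 4U left
rack 9: place 11U, 13U left
rack 10: place 20U, 4U left
rack 9: place 7U, 6U left
rack 11: place 13U, 11U left
rack 11: place 2U, 9U left
rack 6: place 8U, 1U left
11 racks × 24U = 264U; used 210U; unused 54U.

54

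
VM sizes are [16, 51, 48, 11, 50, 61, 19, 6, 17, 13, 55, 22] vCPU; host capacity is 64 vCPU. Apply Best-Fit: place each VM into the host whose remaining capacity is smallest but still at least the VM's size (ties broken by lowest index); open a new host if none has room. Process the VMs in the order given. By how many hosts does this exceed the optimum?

Best-Fit: [16,48] [51,11] [50,6] [61] [19,17,13] [55] [22] → 7 hosts.
Total size 369 vCPU; any packing needs at least ⌈369/64⌉ = 6 hosts.
An optimal packing achieves that bound: [61] [55,6] [51,13] [50,11] [48,16] [22,19,17] → 6 hosts.
Excess: 7 − 6 = 1.

1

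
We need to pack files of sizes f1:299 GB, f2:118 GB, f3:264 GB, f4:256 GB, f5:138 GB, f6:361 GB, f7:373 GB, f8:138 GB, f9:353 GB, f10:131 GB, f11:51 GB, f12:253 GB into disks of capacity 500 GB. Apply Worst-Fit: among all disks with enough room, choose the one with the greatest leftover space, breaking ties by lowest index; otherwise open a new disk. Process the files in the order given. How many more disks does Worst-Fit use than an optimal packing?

Worst-Fit: [299,118] [264,138] [256,138] [361,51] [373] [353,131] [253] → 7 disks.
7 files exceed 250 GB (half the capacity), and no two of those can share a disk, so at least 7 disks are needed.
So 7 is already optimal.

0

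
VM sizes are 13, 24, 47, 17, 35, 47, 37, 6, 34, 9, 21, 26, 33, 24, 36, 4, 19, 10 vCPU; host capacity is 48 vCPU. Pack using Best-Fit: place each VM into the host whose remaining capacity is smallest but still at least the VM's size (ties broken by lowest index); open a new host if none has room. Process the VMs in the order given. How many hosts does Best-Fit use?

11

host 1: place 13 vCPU, 35 vCPU left
host 1: place 24 vCPU, 11 vCPU left
host 2: place 47 vCPU, 1 vCPU left
host 3: place 17 vCPU, 31 vCPU left
host 4: place 35 vCPU, 13 vCPU left
host 5: place 47 vCPU, 1 vCPU left
host 6: place 37 vCPU, 11 vCPU left
host 1: place 6 vCPU, 5 vCPU left
host 7: place 34 vCPU, 14 vCPU left
host 6: place 9 vCPU, 2 vCPU left
host 3: place 21 vCPU, 10 vCPU left
host 8: place 26 vCPU, 22 vCPU left
host 9: place 33 vCPU, 15 vCPU left
host 10: place 24 vCPU, 24 vCPU left
host 11: place 36 vCPU, 12 vCPU left
host 1: place 4 vCPU, 1 vCPU left
host 8: place 19 vCPU, 3 vCPU left
host 3: place 10 vCPU, 0 vCPU left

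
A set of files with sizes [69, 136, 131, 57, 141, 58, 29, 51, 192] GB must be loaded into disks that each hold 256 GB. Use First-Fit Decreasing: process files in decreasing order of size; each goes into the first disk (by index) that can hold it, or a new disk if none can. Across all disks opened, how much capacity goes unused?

Sorted descending: 192, 141, 136, 131, 69, 58, 57, 51, 29.
disk 1: place 192 GB, 64 GB left
disk 2: place 141 GB, 115 GB left
disk 3: place 136 GB, 120 GB left
disk 4: place 131 GB, 125 GB left
disk 2: place 69 GB, 46 GB left
disk 1: place 58 GB, 6 GB left
disk 3: place 57 GB, 63 GB left
disk 3: place 51 GB, 12 GB left
disk 2: place 29 GB, 17 GB left
4 disks × 256 GB = 1024 GB; used 864 GB; unused 160 GB.

160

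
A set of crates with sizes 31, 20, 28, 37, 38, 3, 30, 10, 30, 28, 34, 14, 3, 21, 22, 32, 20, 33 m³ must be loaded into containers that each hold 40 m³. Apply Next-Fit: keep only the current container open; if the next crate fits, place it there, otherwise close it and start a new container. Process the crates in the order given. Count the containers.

container 1: place 31 m³, 9 m³ left
container 2: place 20 m³, 20 m³ left
container 3: place 28 m³, 12 m³ left
container 4: place 37 m³, 3 m³ left
container 5: place 38 m³, 2 m³ left
container 6: place 3 m³, 37 m³ left
container 6: place 30 m³, 7 m³ left
container 7: place 10 m³, 30 m³ left
container 7: place 30 m³, 0 m³ left
container 8: place 28 m³, 12 m³ left
container 9: place 34 m³, 6 m³ left
container 10: place 14 m³, 26 m³ left
container 10: place 3 m³, 23 m³ left
container 10: place 21 m³, 2 m³ left
container 11: place 22 m³, 18 m³ left
container 12: place 32 m³, 8 m³ left
container 13: place 20 m³, 20 m³ left
container 14: place 33 m³, 7 m³ left
Final containers: [31] [20] [28] [37] [38] [3,30] [10,30] [28] [34] [14,3,21] [22] [32] [20] [33].

14 containers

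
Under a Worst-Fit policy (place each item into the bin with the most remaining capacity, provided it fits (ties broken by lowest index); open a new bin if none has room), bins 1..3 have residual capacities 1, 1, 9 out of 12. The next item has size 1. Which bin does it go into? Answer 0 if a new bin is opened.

Bins with room: bin 1 (1), bin 2 (1), bin 3 (9).
Most room is bin 3 with 9 free.

3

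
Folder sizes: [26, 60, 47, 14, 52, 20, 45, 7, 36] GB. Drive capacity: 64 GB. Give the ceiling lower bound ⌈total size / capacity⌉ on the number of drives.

5

Total size = 26 + 60 + 47 + 14 + 52 + 20 + 45 + 7 + 36 = 307 GB.
⌈307 / 64⌉ = 5.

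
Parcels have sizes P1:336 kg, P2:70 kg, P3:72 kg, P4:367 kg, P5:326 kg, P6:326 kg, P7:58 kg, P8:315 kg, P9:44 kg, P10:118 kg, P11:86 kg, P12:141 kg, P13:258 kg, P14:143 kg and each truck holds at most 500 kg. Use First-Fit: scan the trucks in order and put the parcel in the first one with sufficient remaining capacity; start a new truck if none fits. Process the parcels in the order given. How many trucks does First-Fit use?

P1 (336 kg) → truck 1 (remaining 164 kg)
P2 (70 kg) → truck 1 (remaining 94 kg)
P3 (72 kg) → truck 1 (remaining 22 kg)
P4 (367 kg) → truck 2 (remaining 133 kg)
P5 (326 kg) → truck 3 (remaining 174 kg)
P6 (326 kg) → truck 4 (remaining 174 kg)
P7 (58 kg) → truck 2 (remaining 75 kg)
P8 (315 kg) → truck 5 (remaining 185 kg)
P9 (44 kg) → truck 2 (remaining 31 kg)
P10 (118 kg) → truck 3 (remaining 56 kg)
P11 (86 kg) → truck 4 (remaining 88 kg)
P12 (141 kg) → truck 5 (remaining 44 kg)
P13 (258 kg) → truck 6 (remaining 242 kg)
P14 (143 kg) → truck 6 (remaining 99 kg)

6 trucks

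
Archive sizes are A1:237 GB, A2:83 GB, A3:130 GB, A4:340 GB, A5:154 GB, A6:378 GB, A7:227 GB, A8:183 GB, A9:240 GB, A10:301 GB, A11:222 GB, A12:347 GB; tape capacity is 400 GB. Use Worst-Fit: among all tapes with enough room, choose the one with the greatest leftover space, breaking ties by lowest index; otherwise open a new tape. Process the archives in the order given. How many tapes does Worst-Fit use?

10

Put A1 (237 GB) in tape 1; 163 GB remain.
Put A2 (83 GB) in tape 1; 80 GB remain.
Put A3 (130 GB) in tape 2; 270 GB remain.
Put A4 (340 GB) in tape 3; 60 GB remain.
Put A5 (154 GB) in tape 2; 116 GB remain.
Put A6 (378 GB) in tape 4; 22 GB remain.
Put A7 (227 GB) in tape 5; 173 GB remain.
Put A8 (183 GB) in tape 6; 217 GB remain.
Put A9 (240 GB) in tape 7; 160 GB remain.
Put A10 (301 GB) in tape 8; 99 GB remain.
Put A11 (222 GB) in tape 9; 178 GB remain.
Put A12 (347 GB) in tape 10; 53 GB remain.
Final tapes: [237,83] [130,154] [340] [378] [227] [183] [240] [301] [222] [347].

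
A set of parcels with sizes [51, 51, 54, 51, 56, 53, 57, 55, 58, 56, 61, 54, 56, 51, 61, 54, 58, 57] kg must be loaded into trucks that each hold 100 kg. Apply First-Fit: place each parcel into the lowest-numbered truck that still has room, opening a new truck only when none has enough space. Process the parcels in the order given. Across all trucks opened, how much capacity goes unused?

806

Put 51 kg in truck 1; 49 kg remain.
Put 51 kg in truck 2; 49 kg remain.
Put 54 kg in truck 3; 46 kg remain.
Put 51 kg in truck 4; 49 kg remain.
Put 56 kg in truck 5; 44 kg remain.
Put 53 kg in truck 6; 47 kg remain.
Put 57 kg in truck 7; 43 kg remain.
Put 55 kg in truck 8; 45 kg remain.
Put 58 kg in truck 9; 42 kg remain.
Put 56 kg in truck 10; 44 kg remain.
Put 61 kg in truck 11; 39 kg remain.
Put 54 kg in truck 12; 46 kg remain.
Put 56 kg in truck 13; 44 kg remain.
Put 51 kg in truck 14; 49 kg remain.
Put 61 kg in truck 15; 39 kg remain.
Put 54 kg in truck 16; 46 kg remain.
Put 58 kg in truck 17; 42 kg remain.
Put 57 kg in truck 18; 43 kg remain.
18 trucks × 100 kg = 1800 kg; used 994 kg; unused 806 kg.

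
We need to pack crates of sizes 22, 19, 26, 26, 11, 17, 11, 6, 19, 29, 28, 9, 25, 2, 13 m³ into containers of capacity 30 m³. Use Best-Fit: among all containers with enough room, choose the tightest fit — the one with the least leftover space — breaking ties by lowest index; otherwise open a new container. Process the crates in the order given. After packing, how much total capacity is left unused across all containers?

37

Put 22 m³ in container 1; 8 m³ remain.
Put 19 m³ in container 2; 11 m³ remain.
Put 26 m³ in container 3; 4 m³ remain.
Put 26 m³ in container 4; 4 m³ remain.
Put 11 m³ in container 2; 0 m³ remain.
Put 17 m³ in container 5; 13 m³ remain.
Put 11 m³ in container 5; 2 m³ remain.
Put 6 m³ in container 1; 2 m³ remain.
Put 19 m³ in container 6; 11 m³ remain.
Put 29 m³ in container 7; 1 m³ remain.
Put 28 m³ in container 8; 2 m³ remain.
Put 9 m³ in container 6; 2 m³ remain.
Put 25 m³ in container 9; 5 m³ remain.
Put 2 m³ in container 1; 0 m³ remain.
Put 13 m³ in container 10; 17 m³ remain.
10 containers × 30 m³ = 300 m³; used 263 m³; unused 37 m³.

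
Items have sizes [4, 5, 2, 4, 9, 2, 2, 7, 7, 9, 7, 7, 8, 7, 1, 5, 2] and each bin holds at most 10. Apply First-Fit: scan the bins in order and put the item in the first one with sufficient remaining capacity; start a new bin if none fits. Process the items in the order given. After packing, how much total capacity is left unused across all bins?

22

4 → bin 1 (remaining 6)
5 → bin 1 (remaining 1)
2 → bin 2 (remaining 8)
4 → bin 2 (remaining 4)
9 → bin 3 (remaining 1)
2 → bin 2 (remaining 2)
2 → bin 2 (remaining 0)
7 → bin 4 (remaining 3)
7 → bin 5 (remaining 3)
9 → bin 6 (remaining 1)
7 → bin 7 (remaining 3)
7 → bin 8 (remaining 3)
8 → bin 9 (remaining 2)
7 → bin 10 (remaining 3)
1 → bin 1 (remaining 0)
5 → bin 11 (remaining 5)
2 → bin 4 (remaining 1)
11 bins × 10 = 110; used 88; unused 22.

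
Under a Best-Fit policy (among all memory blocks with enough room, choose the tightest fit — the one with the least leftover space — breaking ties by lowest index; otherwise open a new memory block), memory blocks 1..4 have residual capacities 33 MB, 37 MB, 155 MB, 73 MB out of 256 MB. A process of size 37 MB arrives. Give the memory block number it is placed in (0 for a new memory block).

2

Memory blocks with room: memory block 2 (37 MB), memory block 3 (155 MB), memory block 4 (73 MB).
Tightest fit is memory block 2 with 37 MB free.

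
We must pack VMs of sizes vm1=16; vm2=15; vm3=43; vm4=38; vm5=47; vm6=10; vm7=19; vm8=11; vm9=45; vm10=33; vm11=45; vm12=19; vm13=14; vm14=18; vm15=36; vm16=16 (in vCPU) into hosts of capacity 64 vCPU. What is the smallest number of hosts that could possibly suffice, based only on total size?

Total size = 16 + 15 + 43 + 38 + 47 + 10 + 19 + 11 + 45 + 33 + 45 + 19 + 14 + 18 + 36 + 16 = 425 vCPU.
⌈425 / 64⌉ = 7.

7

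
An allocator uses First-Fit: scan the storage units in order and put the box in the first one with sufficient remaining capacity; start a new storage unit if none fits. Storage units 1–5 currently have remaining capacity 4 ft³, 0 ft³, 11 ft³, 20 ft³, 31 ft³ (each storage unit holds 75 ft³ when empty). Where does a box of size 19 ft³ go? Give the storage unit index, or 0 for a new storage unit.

4

Storage units with room: storage unit 4 (20 ft³), storage unit 5 (31 ft³).
The first with room is storage unit 4.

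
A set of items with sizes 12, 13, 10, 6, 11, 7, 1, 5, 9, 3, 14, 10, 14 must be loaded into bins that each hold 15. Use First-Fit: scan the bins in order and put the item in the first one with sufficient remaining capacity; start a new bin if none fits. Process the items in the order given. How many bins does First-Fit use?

12 → bin 1 (remaining 3)
13 → bin 2 (remaining 2)
10 → bin 3 (remaining 5)
6 → bin 4 (remaining 9)
11 → bin 5 (remaining 4)
7 → bin 4 (remaining 2)
1 → bin 1 (remaining 2)
5 → bin 3 (remaining 0)
9 → bin 6 (remaining 6)
3 → bin 5 (remaining 1)
14 → bin 7 (remaining 1)
10 → bin 8 (remaining 5)
14 → bin 9 (remaining 1)
Final bins: [12,1] [13] [10,5] [6,7] [11,3] [9] [14] [10] [14].

9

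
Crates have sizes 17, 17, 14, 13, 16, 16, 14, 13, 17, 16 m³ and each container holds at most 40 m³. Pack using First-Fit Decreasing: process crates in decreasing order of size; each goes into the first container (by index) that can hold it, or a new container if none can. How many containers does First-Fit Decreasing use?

5

Sorted descending: 17, 17, 17, 16, 16, 16, 14, 14, 13, 13.
container 1: place 17 m³, 23 m³ left
container 1: place 17 m³, 6 m³ left
container 2: place 17 m³, 23 m³ left
container 2: place 16 m³, 7 m³ left
container 3: place 16 m³, 24 m³ left
container 3: place 16 m³, 8 m³ left
container 4: place 14 m³, 26 m³ left
container 4: place 14 m³, 12 m³ left
container 5: place 13 m³, 27 m³ left
container 5: place 13 m³, 14 m³ left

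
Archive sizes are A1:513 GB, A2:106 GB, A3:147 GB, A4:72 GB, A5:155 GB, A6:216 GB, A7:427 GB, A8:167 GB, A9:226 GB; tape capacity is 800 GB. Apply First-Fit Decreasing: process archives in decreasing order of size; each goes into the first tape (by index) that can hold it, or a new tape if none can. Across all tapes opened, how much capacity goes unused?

371

Sorted descending: 513, 427, 226, 216, 167, 155, 147, 106, 72.
tape 1: place 513 GB, 287 GB left
tape 2: place 427 GB, 373 GB left
tape 1: place 226 GB, 61 GB left
tape 2: place 216 GB, 157 GB left
tape 3: place 167 GB, 633 GB left
tape 2: place 155 GB, 2 GB left
tape 3: place 147 GB, 486 GB left
tape 3: place 106 GB, 380 GB left
tape 3: place 72 GB, 308 GB left
3 tapes × 800 GB = 2400 GB; used 2029 GB; unused 371 GB.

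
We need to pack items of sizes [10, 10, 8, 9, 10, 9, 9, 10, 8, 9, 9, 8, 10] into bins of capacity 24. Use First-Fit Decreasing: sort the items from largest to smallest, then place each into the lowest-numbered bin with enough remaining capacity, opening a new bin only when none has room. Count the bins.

Sorted descending: 10, 10, 10, 10, 10, 9, 9, 9, 9, 9, 8, 8, 8.
10 → bin 1 (remaining 14)
10 → bin 1 (remaining 4)
10 → bin 2 (remaining 14)
10 → bin 2 (remaining 4)
10 → bin 3 (remaining 14)
9 → bin 3 (remaining 5)
9 → bin 4 (remaining 15)
9 → bin 4 (remaining 6)
9 → bin 5 (remaining 15)
9 → bin 5 (remaining 6)
8 → bin 6 (remaining 16)
8 → bin 6 (remaining 8)
8 → bin 6 (remaining 0)
Final bins: [10,10] [10,10] [10,9] [9,9] [9,9] [8,8,8].

6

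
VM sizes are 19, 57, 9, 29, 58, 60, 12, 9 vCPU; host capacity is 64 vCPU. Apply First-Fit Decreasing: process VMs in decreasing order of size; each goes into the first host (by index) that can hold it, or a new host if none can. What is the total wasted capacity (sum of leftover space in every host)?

67

Sorted descending: 60, 58, 57, 29, 19, 12, 9, 9.
60 vCPU → host 1 (remaining 4 vCPU)
58 vCPU → host 2 (remaining 6 vCPU)
57 vCPU → host 3 (remaining 7 vCPU)
29 vCPU → host 4 (remaining 35 vCPU)
19 vCPU → host 4 (remaining 16 vCPU)
12 vCPU → host 4 (remaining 4 vCPU)
9 vCPU → host 5 (remaining 55 vCPU)
9 vCPU → host 5 (remaining 46 vCPU)
5 hosts × 64 vCPU = 320 vCPU; used 253 vCPU; unused 67 vCPU.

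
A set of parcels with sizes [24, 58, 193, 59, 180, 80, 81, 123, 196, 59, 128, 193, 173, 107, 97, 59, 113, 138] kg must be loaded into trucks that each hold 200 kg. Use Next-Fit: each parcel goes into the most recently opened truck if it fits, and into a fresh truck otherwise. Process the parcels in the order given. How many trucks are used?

Put 24 kg in truck 1; 176 kg remain.
Put 58 kg in truck 1; 118 kg remain.
Put 193 kg in truck 2; 7 kg remain.
Put 59 kg in truck 3; 141 kg remain.
Put 180 kg in truck 4; 20 kg remain.
Put 80 kg in truck 5; 120 kg remain.
Put 81 kg in truck 5; 39 kg remain.
Put 123 kg in truck 6; 77 kg remain.
Put 196 kg in truck 7; 4 kg remain.
Put 59 kg in truck 8; 141 kg remain.
Put 128 kg in truck 8; 13 kg remain.
Put 193 kg in truck 9; 7 kg remain.
Put 173 kg in truck 10; 27 kg remain.
Put 107 kg in truck 11; 93 kg remain.
Put 97 kg in truck 12; 103 kg remain.
Put 59 kg in truck 12; 44 kg remain.
Put 113 kg in truck 13; 87 kg remain.
Put 138 kg in truck 14; 62 kg remain.

14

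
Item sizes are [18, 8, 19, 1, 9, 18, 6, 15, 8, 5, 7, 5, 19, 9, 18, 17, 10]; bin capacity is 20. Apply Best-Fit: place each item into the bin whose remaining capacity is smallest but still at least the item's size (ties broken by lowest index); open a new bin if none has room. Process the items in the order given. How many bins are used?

11

18 → bin 1 (remaining 2)
8 → bin 2 (remaining 12)
19 → bin 3 (remaining 1)
1 → bin 3 (remaining 0)
9 → bin 2 (remaining 3)
18 → bin 4 (remaining 2)
6 → bin 5 (remaining 14)
15 → bin 6 (remaining 5)
8 → bin 5 (remaining 6)
5 → bin 6 (remaining 0)
7 → bin 7 (remaining 13)
5 → bin 5 (remaining 1)
19 → bin 8 (remaining 1)
9 → bin 7 (remaining 4)
18 → bin 9 (remaining 2)
17 → bin 10 (remaining 3)
10 → bin 11 (remaining 10)
Final bins: [18] [8,9] [19,1] [18] [6,8,5] [15,5] [7,9] [19] [18] [17] [10].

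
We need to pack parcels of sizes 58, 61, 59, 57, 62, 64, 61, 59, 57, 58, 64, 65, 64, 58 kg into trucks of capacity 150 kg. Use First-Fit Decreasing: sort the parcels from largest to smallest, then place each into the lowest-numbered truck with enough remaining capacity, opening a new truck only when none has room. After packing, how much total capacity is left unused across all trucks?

Sorted descending: 65, 64, 64, 64, 62, 61, 61, 59, 59, 58, 58, 58, 57, 57.
65 kg → truck 1 (remaining 85 kg)
64 kg → truck 1 (remaining 21 kg)
64 kg → truck 2 (remaining 86 kg)
64 kg → truck 2 (remaining 22 kg)
62 kg → truck 3 (remaining 88 kg)
61 kg → truck 3 (remaining 27 kg)
61 kg → truck 4 (remaining 89 kg)
59 kg → truck 4 (remaining 30 kg)
59 kg → truck 5 (remaining 91 kg)
58 kg → truck 5 (remaining 33 kg)
58 kg → truck 6 (remaining 92 kg)
58 kg → truck 6 (remaining 34 kg)
57 kg → truck 7 (remaining 93 kg)
57 kg → truck 7 (remaining 36 kg)
7 trucks × 150 kg = 1050 kg; used 847 kg; unused 203 kg.

203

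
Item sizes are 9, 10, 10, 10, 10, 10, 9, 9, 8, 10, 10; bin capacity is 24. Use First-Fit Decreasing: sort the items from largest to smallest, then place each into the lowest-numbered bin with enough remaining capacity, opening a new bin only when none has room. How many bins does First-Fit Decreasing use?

Sorted descending: 10, 10, 10, 10, 10, 10, 10, 9, 9, 9, 8.
bin 1: place 10, 14 left
bin 1: place 10, 4 left
bin 2: place 10, 14 left
bin 2: place 10, 4 left
bin 3: place 10, 14 left
bin 3: place 10, 4 left
bin 4: place 10, 14 left
bin 4: place 9, 5 left
bin 5: place 9, 15 left
bin 5: place 9, 6 left
bin 6: place 8, 16 left
Final bins: [10,10] [10,10] [10,10] [10,9] [9,9] [8].

6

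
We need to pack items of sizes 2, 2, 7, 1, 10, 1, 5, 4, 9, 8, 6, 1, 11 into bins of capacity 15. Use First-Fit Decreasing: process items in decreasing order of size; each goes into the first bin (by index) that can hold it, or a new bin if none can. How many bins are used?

5

Sorted descending: 11, 10, 9, 8, 7, 6, 5, 4, 2, 2, 1, 1, 1.
11 → bin 1 (remaining 4)
10 → bin 2 (remaining 5)
9 → bin 3 (remaining 6)
8 → bin 4 (remaining 7)
7 → bin 4 (remaining 0)
6 → bin 3 (remaining 0)
5 → bin 2 (remaining 0)
4 → bin 1 (remaining 0)
2 → bin 5 (remaining 13)
2 → bin 5 (remaining 11)
1 → bin 5 (remaining 10)
1 → bin 5 (remaining 9)
1 → bin 5 (remaining 8)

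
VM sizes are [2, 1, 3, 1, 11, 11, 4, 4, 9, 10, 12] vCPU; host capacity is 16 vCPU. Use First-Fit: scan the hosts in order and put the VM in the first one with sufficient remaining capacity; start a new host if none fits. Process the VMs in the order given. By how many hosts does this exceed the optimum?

1

First-Fit: [2,1,3,1,4,4] [11] [11] [9] [10] [12] → 6 hosts.
Total size 68 vCPU; any packing needs at least ⌈68/16⌉ = 5 hosts.
An optimal packing achieves that bound: [12,4] [11,4,1] [11,3,2] [10,1] [9] → 5 hosts.
Excess: 6 − 5 = 1.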